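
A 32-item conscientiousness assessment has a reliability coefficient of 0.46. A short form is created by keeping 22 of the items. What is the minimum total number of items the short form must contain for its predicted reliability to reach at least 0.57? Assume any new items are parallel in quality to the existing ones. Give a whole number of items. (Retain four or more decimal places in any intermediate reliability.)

50

Short-form reliability: n = 22/32 = 0.6875; r_22 = n·r/(1+(n−1)r) ≈ 0.3693
Length factor from the short form to reach 0.57: n' = 0.57(1 − 0.3693) / [0.3693(1 − 0.57)] ≈ 2.2639
Items = 2.2639 × 22 ≈ 49.81 → 50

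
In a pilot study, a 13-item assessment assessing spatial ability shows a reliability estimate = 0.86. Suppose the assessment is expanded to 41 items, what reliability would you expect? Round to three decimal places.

Length ratio n = 41/13 = 3.1538
By Spearman-Brown, r_new = n r / (1 + (n − 1) r).
r_new = (3.1538 × 0.86) / (1 + (3.1538 − 1) × 0.86)
r_new = 2.7123 / 2.8523 ≈ 0.9509

0.951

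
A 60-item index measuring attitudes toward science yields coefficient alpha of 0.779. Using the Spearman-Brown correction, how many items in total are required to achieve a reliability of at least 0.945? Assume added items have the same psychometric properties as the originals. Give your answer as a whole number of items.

Spearman-Brown solved for the length factor n:
n = r*(1 − r) / [ r (1 − r*) ]
n = [0.945 × 0.221] / [0.779 × 0.055]
  = 0.208845 / 0.042845 = 4.8744
Items needed = n × 60 = 4.8744 × 60 ≈ 292.46 → round up to 293

293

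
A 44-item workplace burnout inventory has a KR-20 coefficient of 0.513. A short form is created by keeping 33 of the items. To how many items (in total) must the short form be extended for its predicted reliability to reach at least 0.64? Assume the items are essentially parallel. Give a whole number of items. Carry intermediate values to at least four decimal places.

Short-form reliability: n = 33/44 = 0.7500; r_33 = n·r/(1+(n−1)r) ≈ 0.4414
Length factor from the short form to reach 0.64: n' = 0.64(1 − 0.4414) / [0.4414(1 − 0.64)] ≈ 2.2498
Total items = 2.2498 × 33 = 74.24, rounded up to 75.

75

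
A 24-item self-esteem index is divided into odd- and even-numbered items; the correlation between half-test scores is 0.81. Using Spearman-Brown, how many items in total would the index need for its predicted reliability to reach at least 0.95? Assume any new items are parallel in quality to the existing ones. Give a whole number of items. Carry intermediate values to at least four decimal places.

Corrected full-test reliability: r_full = 2 × 0.81 / (1 + 0.81) ≈ 0.8950
Solve Spearman-Brown for n: n = 0.95(1 − 0.8950) / [0.8950(1 − 0.95)] = 2.2291
Items = 2.2291 × 24 ≈ 53.50 → 54

54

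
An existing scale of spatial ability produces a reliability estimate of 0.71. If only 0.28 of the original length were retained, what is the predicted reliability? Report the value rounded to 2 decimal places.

0.41

By Spearman-Brown, r_new = n r / (1 + (n − 1) r).
r_new = (0.28 × 0.71) / (1 + (0.28 − 1) × 0.71)
     = 0.1988 / 0.4888 = 0.4067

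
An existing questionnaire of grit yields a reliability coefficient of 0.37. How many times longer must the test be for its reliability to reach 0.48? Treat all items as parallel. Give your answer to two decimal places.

n = [0.48 × 0.63] / [0.37 × 0.52]
n = 0.3024 / 0.1924 ≈ 1.5717

1.57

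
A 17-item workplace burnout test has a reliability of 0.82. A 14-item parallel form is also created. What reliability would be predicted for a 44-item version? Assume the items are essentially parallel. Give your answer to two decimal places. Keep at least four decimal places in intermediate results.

Only the ratio of lengths matters: n = 44/17 = 2.5882
r_{44} = n·r / (1 + (n − 1)·r) = 2.1223 / 2.3023 ≈ 0.9218

0.92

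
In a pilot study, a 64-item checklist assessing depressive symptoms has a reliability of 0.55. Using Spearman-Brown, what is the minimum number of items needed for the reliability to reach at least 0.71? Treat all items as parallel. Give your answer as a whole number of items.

129

n = [0.71 × 0.45] / [0.55 × 0.29]
n = 0.3195 / 0.1595 ≈ 2.0031
2.0031 × 64 = 128.20 → 129 items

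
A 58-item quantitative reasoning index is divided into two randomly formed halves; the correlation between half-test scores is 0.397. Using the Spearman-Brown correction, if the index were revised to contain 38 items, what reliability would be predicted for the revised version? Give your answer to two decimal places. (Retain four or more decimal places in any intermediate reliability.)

Full-test reliability from the split-half r: r_full = 2(0.397)/(1 + 0.397) = 0.5684
Length factor from 58 to 38 items: n = 38/58 = 0.6552
r_new = n·r_full / (1 + (n − 1)·r_full) = 0.3724 / 0.8040 ≈ 0.4632

0.46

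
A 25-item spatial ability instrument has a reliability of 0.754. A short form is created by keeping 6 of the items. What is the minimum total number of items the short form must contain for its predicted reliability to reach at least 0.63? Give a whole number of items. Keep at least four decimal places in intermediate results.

14

Short-form reliability: n = 6/25 = 0.2400; r_6 = n·r/(1+(n−1)r) ≈ 0.4238
Length factor from the short form to reach 0.63: n' = 0.63(1 − 0.4238) / [0.4238(1 − 0.63)] ≈ 2.3150
Items = 2.3150 × 6 ≈ 13.89 → 14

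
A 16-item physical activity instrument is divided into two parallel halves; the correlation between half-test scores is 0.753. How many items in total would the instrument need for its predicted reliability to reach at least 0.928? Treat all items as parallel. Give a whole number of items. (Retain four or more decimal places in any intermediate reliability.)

r_full = 2(0.753)/(1 + 0.753) = 0.8591
Solve Spearman-Brown for n: n = 0.928(1 − 0.8591) / [0.8591(1 − 0.928)] = 2.1139
Required items = 2.1139 × 16 = 33.82, so 34 items.

34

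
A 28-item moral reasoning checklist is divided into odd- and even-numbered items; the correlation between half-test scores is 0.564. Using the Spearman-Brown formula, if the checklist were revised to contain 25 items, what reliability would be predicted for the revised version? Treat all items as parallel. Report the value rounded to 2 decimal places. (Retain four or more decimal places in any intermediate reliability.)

Full-test reliability from the split-half r: r_full = 2(0.564)/(1 + 0.564) = 0.7212
Then adjust to 25 items: n = 25/28 = 0.8929
r_new = n·r_full / (1 + (n − 1)·r_full) = 0.6440 / 0.9228 ≈ 0.6979

0.70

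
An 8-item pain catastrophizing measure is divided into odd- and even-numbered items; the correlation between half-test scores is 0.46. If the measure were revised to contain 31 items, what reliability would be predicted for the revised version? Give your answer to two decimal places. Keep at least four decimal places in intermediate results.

0.87

Full-test reliability from the split-half r: r_full = 2(0.46)/(1 + 0.46) = 0.6301
Length factor from 8 to 31 items: n = 31/8 = 3.8750
r_new = n·r_full / (1 + (n − 1)·r_full) = 2.4416 / 2.8115 ≈ 0.8684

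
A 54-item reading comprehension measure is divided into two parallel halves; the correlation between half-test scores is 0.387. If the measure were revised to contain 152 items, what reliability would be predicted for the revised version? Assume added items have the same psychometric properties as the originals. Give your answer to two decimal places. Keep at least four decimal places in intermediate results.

First correct the split-half correlation to full-test reliability: r_full = 2 × 0.387 / (1 + 0.387) ≈ 0.5580
Then adjust to 152 items: n = 152/54 = 2.8148
r_new = n·r_full / (1 + (n − 1)·r_full) = 1.5707 / 2.0127 ≈ 0.7804

0.78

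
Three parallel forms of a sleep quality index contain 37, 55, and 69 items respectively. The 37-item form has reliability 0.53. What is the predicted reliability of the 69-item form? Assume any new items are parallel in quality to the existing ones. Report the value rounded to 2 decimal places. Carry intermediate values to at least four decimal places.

0.68

Only the ratio of lengths matters: n = 69/37 = 1.8649
r_{69} = n·r / (1 + (n − 1)·r) = 0.9884 / 1.4584 ≈ 0.6777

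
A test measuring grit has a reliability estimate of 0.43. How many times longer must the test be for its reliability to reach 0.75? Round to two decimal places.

3.98

Rearranging the Spearman-Brown formula for n,
n = r_target (1 − r_old) / [ r_old (1 − r_target) ]
n = [0.75 × 0.57] / [0.43 × 0.25]
  = 0.4275 / 0.1075 = 3.9767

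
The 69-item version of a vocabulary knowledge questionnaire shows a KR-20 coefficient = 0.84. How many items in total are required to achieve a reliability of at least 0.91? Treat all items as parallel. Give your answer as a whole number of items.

n = 0.91(1 − 0.84) / [0.84(1 − 0.91)]
n = 0.1456 / 0.0756 ≈ 1.9259
1.9259 × 69 = 132.89 → 133 items

133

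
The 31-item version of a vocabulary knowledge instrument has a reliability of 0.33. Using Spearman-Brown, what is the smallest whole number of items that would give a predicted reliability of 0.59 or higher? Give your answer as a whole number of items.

Invert Spearman-Brown to solve for n:
n = r*(1 − r) / [ r (1 − r*) ]
n = 0.59(1 − 0.33) / [0.33(1 − 0.59)]
  = 0.3953 / 0.1353 = 2.9217
Items needed = n × 31 = 2.9217 × 31 ≈ 90.57 → round up to 91

91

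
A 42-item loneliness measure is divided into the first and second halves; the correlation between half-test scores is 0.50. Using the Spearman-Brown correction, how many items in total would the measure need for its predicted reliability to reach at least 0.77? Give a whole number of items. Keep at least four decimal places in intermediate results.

Corrected full-test reliability: r_full = 2 × 0.50 / (1 + 0.50) ≈ 0.6667
n = r_tgt(1 − r_full) / [r_full(1 − r_tgt)] = 0.77 × 0.3333 / (0.6667 × 0.23) ≈ 1.6737
Items = 1.6737 × 42 ≈ 70.30 → 71

71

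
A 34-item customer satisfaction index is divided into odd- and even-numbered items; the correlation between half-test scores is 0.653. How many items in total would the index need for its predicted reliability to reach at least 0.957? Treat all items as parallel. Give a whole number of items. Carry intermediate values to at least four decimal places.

r_full = 2(0.653)/(1 + 0.653) = 0.7901
Solve Spearman-Brown for n: n = 0.957(1 − 0.7901) / [0.7901(1 − 0.957)] = 5.9125
Items = 5.9125 × 34 ≈ 201.02 → 202

202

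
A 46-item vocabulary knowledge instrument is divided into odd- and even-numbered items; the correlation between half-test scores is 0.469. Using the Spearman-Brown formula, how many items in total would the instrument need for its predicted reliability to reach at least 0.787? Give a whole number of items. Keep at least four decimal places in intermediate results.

Corrected full-test reliability: r_full = 2 × 0.469 / (1 + 0.469) ≈ 0.6385
Solve Spearman-Brown for n: n = 0.787(1 − 0.6385) / [0.6385(1 − 0.787)] = 2.0919
Required items = 2.0919 × 46 = 96.23, so 97 items.

97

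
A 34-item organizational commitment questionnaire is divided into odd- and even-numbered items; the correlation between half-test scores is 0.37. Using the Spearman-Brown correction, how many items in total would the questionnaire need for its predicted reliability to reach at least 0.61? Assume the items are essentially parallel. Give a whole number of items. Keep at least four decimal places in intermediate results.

r_full = 2(0.37)/(1 + 0.37) = 0.5401
Solve Spearman-Brown for n: n = 0.61(1 − 0.5401) / [0.5401(1 − 0.61)] = 1.3318
Items = 1.3318 × 34 ≈ 45.28 → 46

46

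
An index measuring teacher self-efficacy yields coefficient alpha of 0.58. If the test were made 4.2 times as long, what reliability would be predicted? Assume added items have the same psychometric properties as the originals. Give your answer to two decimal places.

0.85

Spearman-Brown: r_new = n·r / (1 + (n − 1)·r)
r_new = 4.2·0.58 / [1 + (4.2 − 1)·0.58]
     = 2.4360 / 2.8560 = 0.8529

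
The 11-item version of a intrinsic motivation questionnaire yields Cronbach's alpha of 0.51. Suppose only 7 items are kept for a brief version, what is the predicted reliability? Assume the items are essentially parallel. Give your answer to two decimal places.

Length ratio n = 7/11 = 0.6364
Apply the Spearman-Brown prophecy formula, r' = nr / [1 + (n − 1)r]:
r_new = 0.6364·0.51 / [1 + (0.6364 − 1)·0.51]
r_new = 0.3246 / 0.8146 ≈ 0.3985

0.40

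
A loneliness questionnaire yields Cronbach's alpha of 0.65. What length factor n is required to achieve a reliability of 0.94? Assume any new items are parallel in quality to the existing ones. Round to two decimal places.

Spearman-Brown solved for the length factor n:
n = r*(1 − r) / [ r (1 − r*) ]
n = [0.94 × 0.35] / [0.65 × 0.06]
n = 0.3290 / 0.0390 ≈ 8.4359

8.44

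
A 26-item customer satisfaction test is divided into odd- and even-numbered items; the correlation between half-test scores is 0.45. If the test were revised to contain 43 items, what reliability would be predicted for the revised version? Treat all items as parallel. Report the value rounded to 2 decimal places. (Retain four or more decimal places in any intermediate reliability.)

First correct the split-half correlation to full-test reliability: r_full = 2 × 0.45 / (1 + 0.45) ≈ 0.6207
Length factor from 26 to 43 items: n = 43/26 = 1.6538
r_new = n·r_full / (1 + (n − 1)·r_full) = 1.0265 / 1.4058 ≈ 0.7302

0.73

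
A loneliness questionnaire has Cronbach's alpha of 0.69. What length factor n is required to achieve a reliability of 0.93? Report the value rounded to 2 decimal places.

5.97

Invert Spearman-Brown to solve for n:
n = r_target (1 − r_old) / [ r_old (1 − r_target) ]
n = 0.93 × (1 − 0.69) / [ 0.69 × (1 − 0.93) ]
  = 0.2883 / 0.0483 = 5.9689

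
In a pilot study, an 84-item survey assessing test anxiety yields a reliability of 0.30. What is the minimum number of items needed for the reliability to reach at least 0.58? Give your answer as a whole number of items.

271

Rearranging the Spearman-Brown formula for n,
n = r_target (1 − r_old) / [ r_old (1 − r_target) ]
n = [0.58 × 0.70] / [0.30 × 0.42]
  = 0.4060 / 0.1260 = 3.2222
3.2222 × 84 = 270.66 → 271 items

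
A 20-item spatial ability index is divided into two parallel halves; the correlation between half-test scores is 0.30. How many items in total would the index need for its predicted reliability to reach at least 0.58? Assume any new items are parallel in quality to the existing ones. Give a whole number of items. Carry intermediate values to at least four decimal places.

33

Corrected full-test reliability: r_full = 2 × 0.30 / (1 + 0.30) ≈ 0.4615
n = r_tgt(1 − r_full) / [r_full(1 − r_tgt)] = 0.58 × 0.5385 / (0.4615 × 0.42) ≈ 1.6114
Required items = 1.6114 × 20 = 32.23, so 33 items.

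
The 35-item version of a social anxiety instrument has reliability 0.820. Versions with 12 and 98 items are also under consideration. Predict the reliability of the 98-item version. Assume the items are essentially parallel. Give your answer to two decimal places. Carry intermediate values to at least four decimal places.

Only the ratio of lengths matters: n = 98/35 = 2.8000
r_{98} = n·r / (1 + (n − 1)·r) = 2.2960 / 2.4760 ≈ 0.9273

0.93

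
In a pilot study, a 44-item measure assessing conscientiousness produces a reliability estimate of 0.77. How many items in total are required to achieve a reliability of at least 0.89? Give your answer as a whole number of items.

n = [0.89 × 0.23] / [0.77 × 0.11]
n = 0.2047 / 0.0847 ≈ 2.4168
Items needed = n × 44 = 2.4168 × 44 ≈ 106.34 → round up to 107

107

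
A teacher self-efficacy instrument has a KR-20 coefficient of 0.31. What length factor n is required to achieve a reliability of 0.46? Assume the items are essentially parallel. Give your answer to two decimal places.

Rearranging the Spearman-Brown formula for n,
n = r_target (1 − r_old) / [ r_old (1 − r_target) ]
n = [0.46 × 0.69] / [0.31 × 0.54]
  = 0.3174 / 0.1674 = 1.8961

1.90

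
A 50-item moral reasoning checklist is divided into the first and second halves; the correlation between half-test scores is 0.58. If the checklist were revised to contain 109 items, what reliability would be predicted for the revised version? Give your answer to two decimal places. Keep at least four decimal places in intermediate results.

0.86

First correct the split-half correlation to full-test reliability: r_full = 2 × 0.58 / (1 + 0.58) ≈ 0.7342
Then adjust to 109 items: n = 109/50 = 2.1800
r_new = n·r_full / (1 + (n − 1)·r_full) = 1.6006 / 1.8664 ≈ 0.8576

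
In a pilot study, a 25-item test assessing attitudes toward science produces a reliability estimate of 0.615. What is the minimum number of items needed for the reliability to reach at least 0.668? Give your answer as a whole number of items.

32

n = [0.668 × 0.385] / [0.615 × 0.332]
n = 0.257180 / 0.204180 ≈ 1.2596
1.2596 × 25 = 31.49 → 32 items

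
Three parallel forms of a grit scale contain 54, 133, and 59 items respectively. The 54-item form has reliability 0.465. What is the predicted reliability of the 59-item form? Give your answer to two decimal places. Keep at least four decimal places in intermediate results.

0.49

The 133-item form is not needed; work directly from the 54-item form with n = 59/54 = 1.0926.
r_{59} = n·r / (1 + (n − 1)·r) = 0.5081 / 1.0431 ≈ 0.4871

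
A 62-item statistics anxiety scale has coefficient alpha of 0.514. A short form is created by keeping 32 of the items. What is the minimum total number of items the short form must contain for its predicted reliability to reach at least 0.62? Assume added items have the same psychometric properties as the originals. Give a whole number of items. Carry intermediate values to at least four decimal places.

96

Short-form reliability: n = 32/62 = 0.5161; r_32 = n·r/(1+(n−1)r) ≈ 0.3531
Length factor from the short form to reach 0.62: n' = 0.62(1 − 0.3531) / [0.3531(1 − 0.62)] ≈ 2.9891
Items = 2.9891 × 32 ≈ 95.65 → 96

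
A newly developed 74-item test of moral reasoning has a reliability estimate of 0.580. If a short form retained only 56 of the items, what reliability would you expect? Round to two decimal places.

Length ratio n = 56/74 = 0.7568
r_new = (0.7568 × 0.580) / (1 + (0.7568 − 1) × 0.580)
r_new = 0.4389 / 0.8589 ≈ 0.5110

0.51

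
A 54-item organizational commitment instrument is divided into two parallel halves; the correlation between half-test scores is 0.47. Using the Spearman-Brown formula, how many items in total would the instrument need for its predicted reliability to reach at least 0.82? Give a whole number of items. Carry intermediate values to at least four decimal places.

139

Corrected full-test reliability: r_full = 2 × 0.47 / (1 + 0.47) ≈ 0.6395
Solve Spearman-Brown for n: n = 0.82(1 − 0.6395) / [0.6395(1 − 0.82)] = 2.5681
Required items = 2.5681 × 54 = 138.68, so 139 items.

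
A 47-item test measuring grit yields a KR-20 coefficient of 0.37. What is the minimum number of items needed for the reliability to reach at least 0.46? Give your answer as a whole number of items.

n = 0.46(1 − 0.37) / [0.37(1 − 0.46)]
n = 0.2898 / 0.1998 ≈ 1.4505
Items needed = n × 47 = 1.4505 × 47 ≈ 68.17 → round up to 69

69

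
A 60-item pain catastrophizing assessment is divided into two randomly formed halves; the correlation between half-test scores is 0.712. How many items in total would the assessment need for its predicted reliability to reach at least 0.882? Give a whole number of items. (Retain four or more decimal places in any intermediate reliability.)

r_full = 2(0.712)/(1 + 0.712) = 0.8318
Solve Spearman-Brown for n: n = 0.882(1 − 0.8318) / [0.8318(1 − 0.882)] = 1.5114
Required items = 1.5114 × 60 = 90.68, so 91 items.

91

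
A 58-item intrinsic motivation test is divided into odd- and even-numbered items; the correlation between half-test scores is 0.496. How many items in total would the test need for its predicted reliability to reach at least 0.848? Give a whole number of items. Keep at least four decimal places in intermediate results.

r_full = 2(0.496)/(1 + 0.496) = 0.6631
n = r_tgt(1 − r_full) / [r_full(1 − r_tgt)] = 0.848 × 0.3369 / (0.6631 × 0.152) ≈ 2.8345
Required items = 2.8345 × 58 = 164.40, so 165 items.

165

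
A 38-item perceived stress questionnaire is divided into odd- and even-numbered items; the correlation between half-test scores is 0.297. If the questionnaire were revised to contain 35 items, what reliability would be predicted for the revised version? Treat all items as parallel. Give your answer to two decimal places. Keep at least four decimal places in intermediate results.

0.44

Spearman-Brown correction (n = 2): r_full = 2·0.297/(1 + 0.297) = 0.4580
Length factor from 38 to 35 items: n = 35/38 = 0.9211
r_new = n·r_full / (1 + (n − 1)·r_full) = 0.4219 / 0.9639 ≈ 0.4377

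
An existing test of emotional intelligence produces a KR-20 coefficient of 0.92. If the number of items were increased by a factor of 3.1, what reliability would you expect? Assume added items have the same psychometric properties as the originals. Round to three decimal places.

0.973

Apply the Spearman-Brown prophecy formula, r' = nr / [1 + (n − 1)r]:
r_new = (3.1 × 0.92) / (1 + (3.1 − 1) × 0.92)
     = 2.8520 / 2.9320 = 0.9727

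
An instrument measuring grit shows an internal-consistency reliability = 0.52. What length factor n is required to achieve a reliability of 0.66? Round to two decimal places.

Invert Spearman-Brown to solve for n:
n = r_target (1 − r_old) / [ r_old (1 − r_target) ]
n = 0.66(1 − 0.52) / [0.52(1 − 0.66)]
  = 0.3168 / 0.1768 = 1.7919

1.79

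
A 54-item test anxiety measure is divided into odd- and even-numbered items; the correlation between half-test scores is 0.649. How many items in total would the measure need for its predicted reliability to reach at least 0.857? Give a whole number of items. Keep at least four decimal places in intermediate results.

88

Corrected full-test reliability: r_full = 2 × 0.649 / (1 + 0.649) ≈ 0.7871
Solve Spearman-Brown for n: n = 0.857(1 − 0.7871) / [0.7871(1 − 0.857)] = 1.6210
Required items = 1.6210 × 54 = 87.53, so 88 items.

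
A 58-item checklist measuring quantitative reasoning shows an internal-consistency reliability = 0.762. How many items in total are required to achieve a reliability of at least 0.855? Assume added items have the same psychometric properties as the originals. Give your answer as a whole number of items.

107

Rearranging the Spearman-Brown formula for n,
n = r_target (1 − r_old) / [ r_old (1 − r_target) ]
n = 0.855 × (1 − 0.762) / [ 0.762 × (1 − 0.855) ]
n = 0.203490 / 0.110490 ≈ 1.8417
1.8417 × 58 = 106.82 → 107 items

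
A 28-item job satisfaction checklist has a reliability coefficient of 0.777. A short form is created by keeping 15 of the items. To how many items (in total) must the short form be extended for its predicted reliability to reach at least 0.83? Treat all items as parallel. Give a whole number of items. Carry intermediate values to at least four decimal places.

First, r for the 15-item form: n = 15/28 = 0.5357, so r_15 = 0.5357·0.777/(1 + (0.5357 − 1)·0.777) = 0.6511
Length factor from the short form to reach 0.83: n' = 0.83(1 − 0.6511) / [0.6511(1 − 0.83)] ≈ 2.6163
Total items = 2.6163 × 15 = 39.24, rounded up to 40.

40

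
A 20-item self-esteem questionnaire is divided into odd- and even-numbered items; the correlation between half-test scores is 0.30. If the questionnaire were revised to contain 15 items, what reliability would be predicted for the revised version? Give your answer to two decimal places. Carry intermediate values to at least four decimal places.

First correct the split-half correlation to full-test reliability: r_full = 2 × 0.30 / (1 + 0.30) ≈ 0.4615
Length factor from 20 to 15 items: n = 15/20 = 0.7500
r_new = n·r_full / (1 + (n − 1)·r_full) = 0.3461 / 0.8846 ≈ 0.3913

0.39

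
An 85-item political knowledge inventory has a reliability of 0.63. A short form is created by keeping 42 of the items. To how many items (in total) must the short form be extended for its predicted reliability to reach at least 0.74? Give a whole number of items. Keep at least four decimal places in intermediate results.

143

Short-form reliability: n = 42/85 = 0.4941; r_42 = n·r/(1+(n−1)r) ≈ 0.4569
Then solve for n' with r_old = 0.4569, r_target = 0.74: n' = 0.74(1 − 0.4569)/[0.4569(1 − 0.74)] = 3.3831
Items = 3.3831 × 42 ≈ 142.09 → 143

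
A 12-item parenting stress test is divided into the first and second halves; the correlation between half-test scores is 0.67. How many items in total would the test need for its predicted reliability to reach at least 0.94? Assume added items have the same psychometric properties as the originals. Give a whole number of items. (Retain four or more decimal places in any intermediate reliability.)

Corrected full-test reliability: r_full = 2 × 0.67 / (1 + 0.67) ≈ 0.8024
Solve Spearman-Brown for n: n = 0.94(1 − 0.8024) / [0.8024(1 − 0.94)] = 3.8581
Required items = 3.8581 × 12 = 46.30, so 47 items.

47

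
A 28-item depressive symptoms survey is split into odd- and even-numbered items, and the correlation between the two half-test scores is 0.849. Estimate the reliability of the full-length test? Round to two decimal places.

The full test is twice the length of either half (n = 2).
r_full = 2r_hh / (1 + r_hh) = 2 × 0.849 / (1 + 0.849)
       = 1.6980 / 1.8490 = 0.9183

0.92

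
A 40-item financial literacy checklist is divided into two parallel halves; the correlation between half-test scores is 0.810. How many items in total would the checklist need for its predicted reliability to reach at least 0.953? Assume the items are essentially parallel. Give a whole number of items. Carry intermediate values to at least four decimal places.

r_full = 2(0.810)/(1 + 0.810) = 0.8950
Solve Spearman-Brown for n: n = 0.953(1 − 0.8950) / [0.8950(1 − 0.953)] = 2.3788
Items = 2.3788 × 40 ≈ 95.15 → 96

96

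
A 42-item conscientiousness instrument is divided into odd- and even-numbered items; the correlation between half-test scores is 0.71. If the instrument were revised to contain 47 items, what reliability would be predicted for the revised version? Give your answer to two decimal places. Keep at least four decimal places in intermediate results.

First correct the split-half correlation to full-test reliability: r_full = 2 × 0.71 / (1 + 0.71) ≈ 0.8304
Then adjust to 47 items: n = 47/42 = 1.1190
r_new = n·r_full / (1 + (n − 1)·r_full) = 0.9292 / 1.0988 ≈ 0.8456

0.85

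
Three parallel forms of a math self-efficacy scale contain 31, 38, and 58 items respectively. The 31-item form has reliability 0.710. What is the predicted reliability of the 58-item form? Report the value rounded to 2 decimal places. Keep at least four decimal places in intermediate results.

The 38-item form is not needed; work directly from the 31-item form with n = 58/31 = 1.8710.
r_{58} = n·r / (1 + (n − 1)·r) = 1.3284 / 1.6184 ≈ 0.8208

0.82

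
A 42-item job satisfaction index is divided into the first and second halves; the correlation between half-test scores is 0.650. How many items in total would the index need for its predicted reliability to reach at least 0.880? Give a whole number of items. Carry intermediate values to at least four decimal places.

83

r_full = 2(0.650)/(1 + 0.650) = 0.7879
n = r_tgt(1 − r_full) / [r_full(1 − r_tgt)] = 0.880 × 0.2121 / (0.7879 × 0.120) ≈ 1.9741
Required items = 1.9741 × 42 = 82.91, so 83 items.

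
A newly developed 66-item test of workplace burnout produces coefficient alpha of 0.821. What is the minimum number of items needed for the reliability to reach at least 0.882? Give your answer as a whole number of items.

Rearranging the Spearman-Brown formula for n,
n = r_target (1 − r_old) / [ r_old (1 − r_target) ]
n = 0.882(1 − 0.821) / [0.821(1 − 0.882)]
  = 0.157878 / 0.096878 = 1.6297
So the test needs 1.6297 × 66 ≈ 107.56 items; rounding up, 108.

108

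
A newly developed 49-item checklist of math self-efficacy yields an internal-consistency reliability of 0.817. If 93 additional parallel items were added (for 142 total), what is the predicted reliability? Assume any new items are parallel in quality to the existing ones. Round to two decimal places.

n = 142/49 = 2.898
r_new = 2.898·0.817 / [1 + (2.898 − 1)·0.817]
     = 2.3677 / 2.5507 = 0.9283

0.93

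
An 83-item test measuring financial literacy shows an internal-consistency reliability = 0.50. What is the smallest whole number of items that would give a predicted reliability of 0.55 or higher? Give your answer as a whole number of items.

Spearman-Brown solved for the length factor n:
n = r*(1 − r) / [ r (1 − r*) ]
n = 0.55 × (1 − 0.50) / [ 0.50 × (1 − 0.55) ]
  = 0.2750 / 0.2250 = 1.2222
So the test needs 1.2222 × 83 ≈ 101.44 items; rounding up, 102.

102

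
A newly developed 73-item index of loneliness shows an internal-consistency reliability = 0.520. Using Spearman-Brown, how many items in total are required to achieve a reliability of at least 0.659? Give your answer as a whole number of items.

131

Spearman-Brown solved for the length factor n:
n = r_target (1 − r_old) / [ r_old (1 − r_target) ]
n = 0.659(1 − 0.520) / [0.520(1 − 0.659)]
n = 0.316320 / 0.177320 ≈ 1.7839
So the test needs 1.7839 × 73 ≈ 130.22 items; rounding up, 131.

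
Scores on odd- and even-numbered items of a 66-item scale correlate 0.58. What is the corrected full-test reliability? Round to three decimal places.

0.734

The full test is twice the length of either half (n = 2).
r_full = 2r_hh / (1 + r_hh) = 2 × 0.58 / (1 + 0.58)
r_full = 1.1600 / 1.5800 ≈ 0.7342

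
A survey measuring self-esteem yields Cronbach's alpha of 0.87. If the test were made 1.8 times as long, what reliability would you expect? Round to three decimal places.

0.923

Spearman-Brown: r_new = n·r / (1 + (n − 1)·r)
r_new = 1.8·0.87 / [1 + (1.8 − 1)·0.87]
     = 1.5660 / 1.6960 = 0.9233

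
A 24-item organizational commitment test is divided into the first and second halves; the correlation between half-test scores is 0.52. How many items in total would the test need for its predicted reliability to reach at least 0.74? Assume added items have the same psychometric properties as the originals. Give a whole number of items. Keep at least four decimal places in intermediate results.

r_full = 2(0.52)/(1 + 0.52) = 0.6842
n = r_tgt(1 − r_full) / [r_full(1 − r_tgt)] = 0.74 × 0.3158 / (0.6842 × 0.26) ≈ 1.3137
Required items = 1.3137 × 24 = 31.53, so 32 items.

32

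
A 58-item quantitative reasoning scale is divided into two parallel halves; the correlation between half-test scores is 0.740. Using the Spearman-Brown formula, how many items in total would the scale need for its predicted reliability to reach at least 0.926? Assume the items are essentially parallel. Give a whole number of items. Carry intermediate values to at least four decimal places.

128

r_full = 2(0.740)/(1 + 0.740) = 0.8506
n = r_tgt(1 − r_full) / [r_full(1 − r_tgt)] = 0.926 × 0.1494 / (0.8506 × 0.074) ≈ 2.1979
Required items = 2.1979 × 58 = 127.48, so 128 items.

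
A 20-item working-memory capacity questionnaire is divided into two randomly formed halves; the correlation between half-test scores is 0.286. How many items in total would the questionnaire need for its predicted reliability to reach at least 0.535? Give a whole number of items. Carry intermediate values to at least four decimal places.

r_full = 2(0.286)/(1 + 0.286) = 0.4448
Solve Spearman-Brown for n: n = 0.535(1 − 0.4448) / [0.4448(1 − 0.535)] = 1.4361
Required items = 1.4361 × 20 = 28.72, so 29 items.

29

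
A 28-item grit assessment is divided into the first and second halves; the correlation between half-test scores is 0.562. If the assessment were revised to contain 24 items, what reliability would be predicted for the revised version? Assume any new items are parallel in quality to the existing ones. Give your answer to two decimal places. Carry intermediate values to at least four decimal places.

Full-test reliability from the split-half r: r_full = 2(0.562)/(1 + 0.562) = 0.7196
Length factor from 28 to 24 items: n = 24/28 = 0.8571
r_new = n·r_full / (1 + (n − 1)·r_full) = 0.6168 / 0.8972 ≈ 0.6875

0.69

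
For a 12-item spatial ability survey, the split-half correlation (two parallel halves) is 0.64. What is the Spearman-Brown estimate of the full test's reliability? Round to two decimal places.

Each half is half the length of the full test, so the full test is n = 2 times a half.
r_full = 2r_hh / (1 + r_hh) = 2 × 0.64 / (1 + 0.64)
       = 1.2800 / 1.6400 = 0.7805

0.78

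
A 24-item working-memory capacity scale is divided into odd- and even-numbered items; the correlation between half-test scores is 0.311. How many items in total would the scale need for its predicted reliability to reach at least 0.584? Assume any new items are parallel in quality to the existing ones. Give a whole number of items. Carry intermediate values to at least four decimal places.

38

r_full = 2(0.311)/(1 + 0.311) = 0.4744
n = r_tgt(1 − r_full) / [r_full(1 − r_tgt)] = 0.584 × 0.5256 / (0.4744 × 0.416) ≈ 1.5554
Items = 1.5554 × 24 ≈ 37.33 → 38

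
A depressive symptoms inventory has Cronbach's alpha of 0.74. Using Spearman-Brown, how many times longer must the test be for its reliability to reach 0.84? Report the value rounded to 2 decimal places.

Rearranging the Spearman-Brown formula for n,
n = r_target (1 − r_old) / [ r_old (1 − r_target) ]
n = [0.84 × 0.26] / [0.74 × 0.16]
n = 0.2184 / 0.1184 ≈ 1.8446

1.84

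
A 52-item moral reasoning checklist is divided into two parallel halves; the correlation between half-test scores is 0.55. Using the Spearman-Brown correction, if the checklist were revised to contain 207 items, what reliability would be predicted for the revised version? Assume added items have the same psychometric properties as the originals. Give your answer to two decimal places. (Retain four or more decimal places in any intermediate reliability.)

0.91

Spearman-Brown correction (n = 2): r_full = 2·0.55/(1 + 0.55) = 0.7097
Then adjust to 207 items: n = 207/52 = 3.9808
r_new = n·r_full / (1 + (n − 1)·r_full) = 2.8252 / 3.1155 ≈ 0.9068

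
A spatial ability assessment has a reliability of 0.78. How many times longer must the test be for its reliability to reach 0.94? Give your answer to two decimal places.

Rearranging the Spearman-Brown formula for n,
n = r*(1 − r) / [ r (1 − r*) ]
n = 0.94 × (1 − 0.78) / [ 0.78 × (1 − 0.94) ]
  = 0.2068 / 0.0468 = 4.4188

4.42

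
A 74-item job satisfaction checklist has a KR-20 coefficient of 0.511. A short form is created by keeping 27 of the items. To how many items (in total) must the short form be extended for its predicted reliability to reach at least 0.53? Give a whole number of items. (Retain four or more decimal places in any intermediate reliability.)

First, r for the 27-item form: n = 27/74 = 0.3649, so r_27 = 0.3649·0.511/(1 + (0.3649 − 1)·0.511) = 0.2761
Length factor from the short form to reach 0.53: n' = 0.53(1 − 0.2761) / [0.2761(1 − 0.53)] ≈ 2.9566
Total items = 2.9566 × 27 = 79.83, rounded up to 80.

80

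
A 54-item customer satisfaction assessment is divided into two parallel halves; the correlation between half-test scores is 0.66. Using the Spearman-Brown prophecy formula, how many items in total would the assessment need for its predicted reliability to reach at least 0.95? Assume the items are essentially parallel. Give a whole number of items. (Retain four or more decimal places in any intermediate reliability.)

r_full = 2(0.66)/(1 + 0.66) = 0.7952
Solve Spearman-Brown for n: n = 0.95(1 − 0.7952) / [0.7952(1 − 0.95)] = 4.8934
Required items = 4.8934 × 54 = 264.24, so 265 items.

265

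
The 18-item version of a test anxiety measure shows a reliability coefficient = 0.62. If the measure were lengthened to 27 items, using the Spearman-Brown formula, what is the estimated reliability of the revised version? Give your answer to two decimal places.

n = 27/18 = 1.5
Apply the Spearman-Brown prophecy formula, r' = nr / [1 + (n − 1)r]:
r_new = 1.5·0.62 / [1 + (1.5 − 1)·0.62]
r_new = 0.9300 / 1.3100 ≈ 0.7099

0.71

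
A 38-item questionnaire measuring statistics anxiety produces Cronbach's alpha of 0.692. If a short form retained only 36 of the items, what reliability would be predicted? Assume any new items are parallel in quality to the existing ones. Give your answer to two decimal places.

0.68

Length ratio n = 36/38 = 0.9474
Apply the Spearman-Brown prophecy formula, r' = nr / [1 + (n − 1)r]:
r_new = (0.9474 × 0.692) / (1 + (0.9474 − 1) × 0.692)
     = 0.6556 / 0.9636 = 0.6804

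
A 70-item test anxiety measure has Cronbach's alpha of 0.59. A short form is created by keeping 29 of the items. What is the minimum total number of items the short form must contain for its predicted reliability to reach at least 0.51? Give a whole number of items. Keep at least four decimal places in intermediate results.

First, r for the 29-item form: n = 29/70 = 0.4143, so r_29 = 0.4143·0.59/(1 + (0.4143 − 1)·0.59) = 0.3735
Length factor from the short form to reach 0.51: n' = 0.51(1 − 0.3735) / [0.3735(1 − 0.51)] ≈ 1.7458
Items = 1.7458 × 29 ≈ 50.63 → 51

51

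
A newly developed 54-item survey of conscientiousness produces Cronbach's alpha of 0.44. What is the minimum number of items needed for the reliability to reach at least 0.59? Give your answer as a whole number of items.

n = 0.59(1 − 0.44) / [0.44(1 − 0.59)]
  = 0.3304 / 0.1804 = 1.8315
Items needed = n × 54 = 1.8315 × 54 ≈ 98.90 → round up to 99

99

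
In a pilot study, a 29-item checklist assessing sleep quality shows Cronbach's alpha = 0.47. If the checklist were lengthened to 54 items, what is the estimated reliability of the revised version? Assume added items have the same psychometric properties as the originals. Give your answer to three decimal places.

Length ratio n = 54/29 = 1.8621
Spearman-Brown: r_new = n·r / (1 + (n − 1)·r)
r_new = (1.8621 × 0.47) / (1 + (1.8621 − 1) × 0.47)
r_new = 0.8752 / 1.4052 ≈ 0.6228

0.623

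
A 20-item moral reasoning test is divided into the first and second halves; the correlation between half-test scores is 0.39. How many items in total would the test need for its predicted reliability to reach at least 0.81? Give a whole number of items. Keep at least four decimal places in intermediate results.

r_full = 2(0.39)/(1 + 0.39) = 0.5612
Solve Spearman-Brown for n: n = 0.81(1 − 0.5612) / [0.5612(1 − 0.81)] = 3.3333
Items = 3.3333 × 20 ≈ 66.67 → 67

67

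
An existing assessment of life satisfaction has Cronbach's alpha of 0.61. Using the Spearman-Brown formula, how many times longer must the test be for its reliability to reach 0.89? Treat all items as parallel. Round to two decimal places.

5.17

Rearranging the Spearman-Brown formula for n,
n = r_target (1 − r_old) / [ r_old (1 − r_target) ]
n = 0.89 × (1 − 0.61) / [ 0.61 × (1 − 0.89) ]
  = 0.3471 / 0.0671 = 5.1729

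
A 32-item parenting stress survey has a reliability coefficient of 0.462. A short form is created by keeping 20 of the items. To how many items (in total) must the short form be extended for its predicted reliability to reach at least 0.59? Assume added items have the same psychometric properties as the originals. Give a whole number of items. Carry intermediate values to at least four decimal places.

First, r for the 20-item form: n = 20/32 = 0.6250, so r_20 = 0.6250·0.462/(1 + (0.6250 − 1)·0.462) = 0.3493
Then solve for n' with r_old = 0.3493, r_target = 0.59: n' = 0.59(1 − 0.3493)/[0.3493(1 − 0.59)] = 2.6807
Items = 2.6807 × 20 ≈ 53.61 → 54

54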